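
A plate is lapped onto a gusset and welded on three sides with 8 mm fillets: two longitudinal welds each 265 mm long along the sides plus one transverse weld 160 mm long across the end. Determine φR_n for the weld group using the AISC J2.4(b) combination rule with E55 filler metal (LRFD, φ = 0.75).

φR_n ≈ 967 kN

E55XX → F_EXX = 550 MPa.
t_e = 0.707 × 8 = 5.656 mm.
R_nwl = 0.6 × 550 × 5.656 × 530 × 10⁻³ = 989.2 kN (longitudinal, 2 welds).
R_nwt = 0.6 × 550 × 5.656 × 160 × 10⁻³ = 298.6 kN (transverse, base value).
(i) R_nwl + R_nwt = 1288 kN; (ii) 0.85 R_nwl + 1.5 R_nwt = 1289 kN.
R_n = max = 1289 kN [governs: (ii)]; φR_n = 966.6 kN.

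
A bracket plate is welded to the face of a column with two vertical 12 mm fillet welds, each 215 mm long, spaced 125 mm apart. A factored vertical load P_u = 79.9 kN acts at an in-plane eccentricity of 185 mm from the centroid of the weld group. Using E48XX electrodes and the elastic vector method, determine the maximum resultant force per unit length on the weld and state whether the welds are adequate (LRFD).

E48XX → F_EXX = 480 MPa.
Total weld length L_w = 430 mm. Treat welds as unit-width lines.
Polar moment about centroid: J = 2[d³/12 + d(b/2)²] = 2[215³/12 + 215×62.5²] = 3336000 mm³.
Direct shear f_v = P/L_w = 79.9×10³ / 430 = 185.8 N/mm (vertical).
Torsion M = P·e = 79.9×10³ × 185 = 14782000 N·mm.
Critical point at (x, y) = (62.5, 107.5) from centroid. f_tx = M·y/J = 476.3 N/mm; f_ty = M·x/J = 276.9 N/mm.
Resultant f_max = √[f_tx² + (f_v + f_ty)²] = √[476.3² + (185.8 + 276.9)²] = 664.1 N/mm.
Capacity per unit length: φr_n = 0.75 × 0.6 × 480 × (0.707 × 12) = 1833 N/mm.
664.1 ≤ 1833 → adequate.

f_max ≈ 664 N/mm; adequate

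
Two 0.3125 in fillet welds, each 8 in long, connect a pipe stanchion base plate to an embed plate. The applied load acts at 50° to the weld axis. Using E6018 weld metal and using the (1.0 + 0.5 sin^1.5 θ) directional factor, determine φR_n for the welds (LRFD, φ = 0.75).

E60XX → F_EXX = 60 ksi.
t_e = 0.707 × 0.3125 = 0.2209 in; A_we = 0.2209 × 16 = 3.535 in².
Directional factor: 1.0 + 0.5 sin^1.5(50°) = 1.335.
F_nw = 0.6 × 60 × 1.335 = 48.07 ksi.
φR_n = 0.75 × 48.07 × 3.535 = 127.4 kip.

φR_n ≈ 127 kip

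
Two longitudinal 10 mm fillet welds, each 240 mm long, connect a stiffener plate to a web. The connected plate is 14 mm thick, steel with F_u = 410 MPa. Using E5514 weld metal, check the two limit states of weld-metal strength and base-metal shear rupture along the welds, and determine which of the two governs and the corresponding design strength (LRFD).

E55XX → F_EXX = 550 MPa.
t_e = 0.707 × 10 = 7.07 mm; L = 480 mm.
Weld metal: φR_n = 0.75 × 0.6 × 550 × 7.07 × 480 × 10⁻³ = 839.9 kN.
Base metal (shear rupture): φR_n = 0.75 × 0.6 × 410 × 14 × 480 × 10⁻³ = 1240 kN.
Governing: weld metal.

φR_n ≈ 840 kN (weld metal governs)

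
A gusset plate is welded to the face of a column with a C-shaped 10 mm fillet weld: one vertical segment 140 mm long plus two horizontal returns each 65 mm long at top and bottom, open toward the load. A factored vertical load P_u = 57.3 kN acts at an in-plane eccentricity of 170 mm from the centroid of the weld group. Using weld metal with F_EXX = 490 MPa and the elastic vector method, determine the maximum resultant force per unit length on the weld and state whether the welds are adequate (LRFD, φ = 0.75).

f_max ≈ 987 N/mm; adequate

Total weld length L_w = 270 mm. Treat welds as unit-width lines.
Centroid: x̄ = 2×65×32.5 / 270 = 15.65 mm from the vertical weld.
Polar moment about centroid: J = I_x + I_y = [140³/12 + 2×65×70²] + [140×15.65² + 2(65³/12 + 65×16.85²)] = 982600 mm³.
Direct shear f_v = P/L_w = 57.3×10³ / 270 = 212.2 N/mm (vertical).
Torsion M = P·e = 57.3×10³ × 170 = 9741000 N·mm.
Critical point at (x, y) = (49.35, 70) from centroid. f_tx = M·y/J = 693.9 N/mm; f_ty = M·x/J = 489.2 N/mm.
Resultant f_max = √[f_tx² + (f_v + f_ty)²] = √[693.9² + (212.2 + 489.2)²] = 986.7 N/mm.
Capacity per unit length: φr_n = 0.75 × 0.6 × 490 × (0.707 × 10) = 1559 N/mm.
986.7 ≤ 1559 → adequate.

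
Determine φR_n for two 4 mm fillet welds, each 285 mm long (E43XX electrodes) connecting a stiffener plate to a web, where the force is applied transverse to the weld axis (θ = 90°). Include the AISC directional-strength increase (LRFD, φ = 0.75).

φR_n ≈ 468 kN

E43XX → F_EXX = 430 MPa.
t_e = 0.707 × 4 = 2.828 mm; A_we = 2.828 × 570 = 1612 mm².
Directional factor: 1.0 + 0.5 sin^1.5(90°) = 1.5.
F_nw = 0.6 × 430 × 1.5 = 387 MPa.
φR_n = 0.75 × 387 × 1612 × 10⁻³ = 467.9 kN.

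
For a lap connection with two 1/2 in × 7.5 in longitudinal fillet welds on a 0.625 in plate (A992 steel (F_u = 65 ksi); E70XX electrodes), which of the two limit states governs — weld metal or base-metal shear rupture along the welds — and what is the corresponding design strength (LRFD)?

φR_n ≈ 167 kip (weld metal governs)

E70XX → F_EXX = 70 ksi.
t_e = 0.707 × 0.5 = 0.3535 in; L = 15 in.
Weld metal: φR_n = 0.75 × 0.6 × 70 × 0.3535 × 15 = 167 kip.
Base metal (shear rupture): φR_n = 0.75 × 0.6 × 65 × 0.625 × 15 = 274.2 kip.
Governing: weld metal.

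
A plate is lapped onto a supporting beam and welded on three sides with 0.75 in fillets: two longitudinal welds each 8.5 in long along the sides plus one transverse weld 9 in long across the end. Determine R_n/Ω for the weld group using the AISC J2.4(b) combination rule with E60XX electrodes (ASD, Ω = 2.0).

E60XX → F_EXX = 60 ksi.
t_e = 0.707 × 0.75 = 0.5302 in.
R_nwl = 0.6 × 60 × 0.5302 × 17 = 324.5 kips (longitudinal, 2 welds).
R_nwt = 0.6 × 60 × 0.5302 × 9 = 171.8 kips (transverse, base value).
(i) R_nwl + R_nwt = 496.3 kips; (ii) 0.85 R_nwl + 1.5 R_nwt = 533.5 kips.
R_n = max = 533.5 kips [governs: (ii)]; R_n/Ω = 266.8 kips.

R_n/Ω ≈ 267 kips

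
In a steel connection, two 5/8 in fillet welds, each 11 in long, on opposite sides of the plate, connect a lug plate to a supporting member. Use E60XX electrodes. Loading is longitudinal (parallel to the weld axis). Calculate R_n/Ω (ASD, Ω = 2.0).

E60XX → F_EXX = 60 ksi.
Effective throat t_e = 0.707 × 0.625 = 0.4419 in.
Total length L = 22 in; A_we = 0.4419 × 22 = 9.721 in².
F_nw = 0.6 F_EXX = 0.6 × 60 = 36 ksi.
R_n = 36 × 9.721 = 350 kips; R_n/Ω = 350/2.0 = 175 kips.

R_n/Ω ≈ 175 kips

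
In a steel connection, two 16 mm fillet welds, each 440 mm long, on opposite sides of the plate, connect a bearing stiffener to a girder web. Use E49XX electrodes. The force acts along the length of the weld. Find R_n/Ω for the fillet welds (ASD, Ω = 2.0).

E49XX → F_EXX = 490 MPa.
Effective throat t_e = 0.707 × 16 = 11.31 mm.
Total length L = 880 mm; A_we = 11.31 × 880 = 9955 mm².
F_nw = 0.6 F_EXX = 0.6 × 490 = 294 MPa.
R_n = 294 × 9955 × 10⁻³ = 2927 kN; R_n/Ω = 2927/2.0 = 1463 kN.

R_n/Ω ≈ 1460 kN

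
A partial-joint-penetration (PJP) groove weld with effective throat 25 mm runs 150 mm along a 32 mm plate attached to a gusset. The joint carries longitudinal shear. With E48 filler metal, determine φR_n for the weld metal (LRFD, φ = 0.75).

φR_n ≈ 810 kN

E48XX → F_EXX = 480 MPa.
Effective throat (given) t_e = 25 mm.
A_we = 25 × 150 = 3750 mm².
F_nw = 0.6 F_EXX = 288 MPa.
φR_n = 0.75 × 288 × 3750 × 10⁻³ = 810 kN.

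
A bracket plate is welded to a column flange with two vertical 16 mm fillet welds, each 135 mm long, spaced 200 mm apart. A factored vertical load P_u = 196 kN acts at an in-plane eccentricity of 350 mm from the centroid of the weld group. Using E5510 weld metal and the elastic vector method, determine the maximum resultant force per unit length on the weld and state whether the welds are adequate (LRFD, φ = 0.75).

E55XX → F_EXX = 550 MPa.
Total weld length L_w = 270 mm. Treat welds as unit-width lines.
Polar moment about centroid: J = 2[d³/12 + d(b/2)²] = 2[135³/12 + 135×100²] = 3110000 mm³.
Direct shear f_v = P/L_w = 196×10³ / 270 = 725.9 N/mm (vertical).
Torsion M = P·e = 196×10³ × 350 = 68600000 N·mm.
Critical point at (x, y) = (100, 67.5) from centroid. f_tx = M·y/J = 1489 N/mm; f_ty = M·x/J = 2206 N/mm.
Resultant f_max = √[f_tx² + (f_v + f_ty)²] = √[1489² + (725.9 + 2206)²] = 3288 N/mm.
Capacity per unit length: φr_n = 0.75 × 0.6 × 550 × (0.707 × 16) = 2800 N/mm.
3288 > 2800 → NOT adequate.

f_max ≈ 3290 N/mm; NOT adequate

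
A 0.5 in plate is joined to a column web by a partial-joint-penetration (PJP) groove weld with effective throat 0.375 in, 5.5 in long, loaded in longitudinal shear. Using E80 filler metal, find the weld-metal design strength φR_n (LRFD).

φR_n ≈ 74.2 kips

E80XX → F_EXX = 80 ksi.
Effective throat (given) t_e = 0.375 in.
A_we = 0.375 × 5.5 = 2.062 in².
F_nw = 0.6 F_EXX = 48 ksi.
φR_n = 0.75 × 48 × 2.062 = 74.25 kips.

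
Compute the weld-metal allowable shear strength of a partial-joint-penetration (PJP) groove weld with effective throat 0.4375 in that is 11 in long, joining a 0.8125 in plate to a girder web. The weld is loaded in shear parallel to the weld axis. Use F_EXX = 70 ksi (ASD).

R_n/Ω ≈ 101 kips

Effective throat (given) t_e = 0.4375 in.
A_we = 0.4375 × 11 = 4.812 in².
F_nw = 0.6 F_EXX = 42 ksi.
R_n/Ω = (42 × 4.812) / 2.0 = 101.1 kips.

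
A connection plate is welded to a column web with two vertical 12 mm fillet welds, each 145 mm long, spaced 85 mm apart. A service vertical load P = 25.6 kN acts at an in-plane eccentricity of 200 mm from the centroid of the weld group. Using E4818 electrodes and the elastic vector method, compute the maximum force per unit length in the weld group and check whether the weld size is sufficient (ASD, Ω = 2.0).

E48XX → F_EXX = 480 MPa.
Total weld length L_w = 290 mm. Treat welds as unit-width lines.
Polar moment about centroid: J = 2[d³/12 + d(b/2)²] = 2[145³/12 + 145×42.5²] = 1032000 mm³.
Direct shear f_v = P/L_w = 25.6×10³ / 290 = 88.28 N/mm (vertical).
Torsion M = P·e = 25.6×10³ × 200 = 5120000 N·mm.
Critical point at (x, y) = (42.5, 72.5) from centroid. f_tx = M·y/J = 359.7 N/mm; f_ty = M·x/J = 210.9 N/mm.
Resultant f_max = √[f_tx² + (f_v + f_ty)²] = √[359.7² + (88.28 + 210.9)²] = 467.9 N/mm.
Capacity per unit length: r_n/Ω = (1/2.0) × 0.6 × 480 × (0.707 × 12) = 1222 N/mm.
467.9 ≤ 1222 → adequate.

f_max ≈ 468 N/mm; adequate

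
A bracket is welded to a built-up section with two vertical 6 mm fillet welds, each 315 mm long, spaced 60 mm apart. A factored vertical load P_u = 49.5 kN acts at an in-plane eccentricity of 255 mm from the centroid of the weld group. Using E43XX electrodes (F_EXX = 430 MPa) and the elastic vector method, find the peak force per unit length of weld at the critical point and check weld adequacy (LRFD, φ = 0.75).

Total weld length L_w = 630 mm. Treat welds as unit-width lines.
Polar moment about centroid: J = 2[d³/12 + d(b/2)²] = 2[315³/12 + 315×30²] = 5776000 mm³.
Direct shear f_v = P/L_w = 49.5×10³ / 630 = 78.57 N/mm (vertical).
Torsion M = P·e = 49.5×10³ × 255 = 12622000 N·mm.
Critical point at (x, y) = (30, 157.5) from centroid. f_tx = M·y/J = 344.2 N/mm; f_ty = M·x/J = 65.56 N/mm.
Resultant f_max = √[f_tx² + (f_v + f_ty)²] = √[344.2² + (78.57 + 65.56)²] = 373.1 N/mm.
Capacity per unit length: φr_n = 0.75 × 0.6 × 430 × (0.707 × 6) = 820.8 N/mm.
373.1 ≤ 820.8 → adequate.

f_max ≈ 373 N/mm; adequate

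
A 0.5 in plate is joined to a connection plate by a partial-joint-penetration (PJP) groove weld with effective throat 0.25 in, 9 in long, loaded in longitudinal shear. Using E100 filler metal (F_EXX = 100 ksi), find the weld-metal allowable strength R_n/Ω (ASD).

Effective throat (given) t_e = 0.25 in.
A_we = 0.25 × 9 = 2.25 in².
F_nw = 0.6 F_EXX = 60 ksi.
R_n/Ω = (60 × 2.25) / 2.0 = 67.5 kips.

R_n/Ω ≈ 67.5 kips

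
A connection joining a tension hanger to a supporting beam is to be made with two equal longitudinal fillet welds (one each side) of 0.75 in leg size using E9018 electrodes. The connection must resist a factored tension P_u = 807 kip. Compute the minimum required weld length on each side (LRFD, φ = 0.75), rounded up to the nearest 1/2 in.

L = 19 in on each side

E90XX → F_EXX = 90 ksi.
Throat t_e = 0.707 × 0.75 = 0.5302 in.
φr_n = 0.75 × 0.6 × 90 × 0.5302 = 21.48 kip/in.
L_req = P_u / φr_n = 807 / 21.48 = 37.58 in total.
Per side: 37.58 / 2 = 18.79 in.
Round up → use L = 19 in on each side.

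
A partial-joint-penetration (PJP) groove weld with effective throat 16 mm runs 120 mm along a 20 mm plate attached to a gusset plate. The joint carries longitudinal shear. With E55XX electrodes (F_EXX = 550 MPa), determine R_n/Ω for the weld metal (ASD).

R_n/Ω ≈ 317 kN

Effective throat (given) t_e = 16 mm.
A_we = 16 × 120 = 1920 mm².
F_nw = 0.6 F_EXX = 330 MPa.
R_n/Ω = (330 × 1920) / 2.0 × 10⁻³ = 316.8 kN.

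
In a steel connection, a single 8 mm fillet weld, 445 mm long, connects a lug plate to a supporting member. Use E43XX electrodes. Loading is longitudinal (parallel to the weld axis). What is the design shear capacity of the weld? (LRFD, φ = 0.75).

E43XX → F_EXX = 430 MPa.
Effective throat t_e = 0.707 × 8 = 5.656 mm.
Total length L = 445 mm; A_we = 5.656 × 445 = 2517 mm².
F_nw = 0.6 F_EXX = 0.6 × 430 = 258 MPa.
φR_n = 0.75 × 258 × 2517 × 10⁻³ = 487 kN.

φR_n ≈ 487 kN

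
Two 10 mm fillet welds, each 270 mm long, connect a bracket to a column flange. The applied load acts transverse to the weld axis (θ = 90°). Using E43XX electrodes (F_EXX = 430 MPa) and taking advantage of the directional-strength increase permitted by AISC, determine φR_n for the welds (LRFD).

t_e = 0.707 × 10 = 7.07 mm; A_we = 7.07 × 540 = 3818 mm².
Directional factor: 1.0 + 0.5 sin^1.5(90°) = 1.5.
F_nw = 0.6 × 430 × 1.5 = 387 MPa.
φR_n = 0.75 × 387 × 3818 × 10⁻³ = 1108 kN.

φR_n ≈ 1110 kN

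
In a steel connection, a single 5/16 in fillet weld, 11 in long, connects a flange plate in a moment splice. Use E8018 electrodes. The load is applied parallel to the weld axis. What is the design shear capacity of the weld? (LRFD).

E80XX → F_EXX = 80 ksi.
Effective throat t_e = 0.707 × 0.3125 = 0.2209 in.
Total length L = 11 in; A_we = 0.2209 × 11 = 2.43 in².
F_nw = 0.6 F_EXX = 0.6 × 80 = 48 ksi.
φR_n = 0.75 × 48 × 2.43 = 87.49 kips.

φR_n ≈ 87.5 kips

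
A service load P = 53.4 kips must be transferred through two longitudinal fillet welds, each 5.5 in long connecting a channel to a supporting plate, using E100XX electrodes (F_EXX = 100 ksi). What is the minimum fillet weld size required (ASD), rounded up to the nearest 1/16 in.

Total weld length L = 11 in.
Required throat t_e = P × Ω / (0.6 F_EXX × L) = 53.4 × 2.0 / (0.6 × 100 × 11) = 0.1618 in.
Required leg w = t_e / 0.707 = 0.2289 in → use 1/4 in.

w = 1/4 in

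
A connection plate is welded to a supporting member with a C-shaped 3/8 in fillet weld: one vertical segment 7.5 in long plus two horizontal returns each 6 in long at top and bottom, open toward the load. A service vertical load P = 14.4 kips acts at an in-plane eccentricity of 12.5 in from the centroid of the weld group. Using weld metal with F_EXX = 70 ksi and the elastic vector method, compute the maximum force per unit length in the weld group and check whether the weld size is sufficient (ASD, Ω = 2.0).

f_max ≈ 4.16 kip/in; adequate

Total weld length L_w = 19.5 in. Treat welds as unit-width lines.
Centroid: x̄ = 2×6×3 / 19.5 = 1.846 in from the vertical weld.
Polar moment about centroid: J = I_x + I_y = [7.5³/12 + 2×6×3.75²] + [7.5×1.846² + 2(6³/12 + 6×1.154²)] = 281.4 in³.
Direct shear f_v = P/L_w = 14.4 / 19.5 = 0.7385 kip/in (vertical).
Torsion M = P·e = 14.4 × 12.5 = 180 kip·in.
Critical point at (x, y) = (4.154, 3.75) from centroid. f_tx = M·y/J = 2.398 kip/in; f_ty = M·x/J = 2.657 kip/in.
Resultant f_max = √[f_tx² + (f_v + f_ty)²] = √[2.398² + (0.7385 + 2.657)²] = 4.157 kip/in.
Capacity per unit length: r_n/Ω = (1/2.0) × 0.6 × 70 × (0.707 × 0.375) = 5.568 kip/in.
4.157 ≤ 5.568 → adequate.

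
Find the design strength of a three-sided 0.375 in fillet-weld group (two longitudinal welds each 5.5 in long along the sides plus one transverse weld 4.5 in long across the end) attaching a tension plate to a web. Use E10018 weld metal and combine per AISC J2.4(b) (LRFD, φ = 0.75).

φR_n ≈ 192 kip

E100XX → F_EXX = 100 ksi.
t_e = 0.707 × 0.375 = 0.2651 in.
R_nwl = 0.6 × 100 × 0.2651 × 11 = 175 kip (longitudinal, 2 welds).
R_nwt = 0.6 × 100 × 0.2651 × 4.5 = 71.58 kip (transverse, base value).
(i) R_nwl + R_nwt = 246.6 kip; (ii) 0.85 R_nwl + 1.5 R_nwt = 256.1 kip.
R_n = max = 256.1 kip [governs: (ii)]; φR_n = 192.1 kip.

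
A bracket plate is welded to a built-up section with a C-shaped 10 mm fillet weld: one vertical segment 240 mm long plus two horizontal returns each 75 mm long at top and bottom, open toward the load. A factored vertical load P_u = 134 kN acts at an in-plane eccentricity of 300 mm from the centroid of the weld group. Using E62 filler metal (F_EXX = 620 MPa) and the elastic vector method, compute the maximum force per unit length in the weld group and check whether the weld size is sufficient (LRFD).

f_max ≈ 1720 N/mm; adequate

Total weld length L_w = 390 mm. Treat welds as unit-width lines.
Centroid: x̄ = 2×75×37.5 / 390 = 14.42 mm from the vertical weld.
Polar moment about centroid: J = I_x + I_y = [240³/12 + 2×75×120²] + [240×14.42² + 2(75³/12 + 75×23.08²)] = 3512000 mm³.
Direct shear f_v = P/L_w = 134×10³ / 390 = 343.6 N/mm (vertical).
Torsion M = P·e = 134×10³ × 300 = 40200000 N·mm.
Critical point at (x, y) = (60.58, 120) from centroid. f_tx = M·y/J = 1374 N/mm; f_ty = M·x/J = 693.4 N/mm.
Resultant f_max = √[f_tx² + (f_v + f_ty)²] = √[1374² + (343.6 + 693.4)²] = 1721 N/mm.
Capacity per unit length: φr_n = 0.75 × 0.6 × 620 × (0.707 × 10) = 1973 N/mm.
1721 ≤ 1973 → adequate.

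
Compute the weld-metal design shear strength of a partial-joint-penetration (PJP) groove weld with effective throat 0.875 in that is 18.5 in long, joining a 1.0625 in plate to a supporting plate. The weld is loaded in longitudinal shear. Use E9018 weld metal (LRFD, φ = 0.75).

E90XX → F_EXX = 90 ksi.
Effective throat (given) t_e = 0.875 in.
A_we = 0.875 × 18.5 = 16.19 in².
F_nw = 0.6 F_EXX = 54 ksi.
φR_n = 0.75 × 54 × 16.19 = 655.6 kip.

φR_n ≈ 656 kip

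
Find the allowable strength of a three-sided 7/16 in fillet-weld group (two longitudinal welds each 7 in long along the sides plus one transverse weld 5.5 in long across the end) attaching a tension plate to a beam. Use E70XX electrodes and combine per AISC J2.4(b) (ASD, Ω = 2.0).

R_n/Ω ≈ 131 kips

E70XX → F_EXX = 70 ksi.
t_e = 0.707 × 0.4375 = 0.3093 in.
R_nwl = 0.6 × 70 × 0.3093 × 14 = 181.9 kips (longitudinal, 2 welds).
R_nwt = 0.6 × 70 × 0.3093 × 5.5 = 71.45 kips (transverse, base value).
(i) R_nwl + R_nwt = 253.3 kips; (ii) 0.85 R_nwl + 1.5 R_nwt = 261.8 kips.
R_n = max = 261.8 kips [governs: (ii)]; R_n/Ω = 130.9 kips.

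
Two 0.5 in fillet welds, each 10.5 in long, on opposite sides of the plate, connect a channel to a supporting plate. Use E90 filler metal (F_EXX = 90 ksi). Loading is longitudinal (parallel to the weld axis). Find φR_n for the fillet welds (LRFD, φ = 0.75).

φR_n ≈ 301 kips

Effective throat t_e = 0.707 × 0.5 = 0.3535 in.
Total length L = 21 in; A_we = 0.3535 × 21 = 7.423 in².
F_nw = 0.6 F_EXX = 0.6 × 90 = 54 ksi.
φR_n = 0.75 × 54 × 7.423 = 300.7 kips.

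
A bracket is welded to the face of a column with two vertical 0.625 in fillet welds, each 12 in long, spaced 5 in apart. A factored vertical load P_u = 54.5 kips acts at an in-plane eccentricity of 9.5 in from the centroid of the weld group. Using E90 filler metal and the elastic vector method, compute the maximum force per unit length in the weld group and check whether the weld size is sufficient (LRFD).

f_max ≈ 8.81 kip/in; adequate

E90XX → F_EXX = 90 ksi.
Total weld length L_w = 24 in. Treat welds as unit-width lines.
Polar moment about centroid: J = 2[d³/12 + d(b/2)²] = 2[12³/12 + 12×2.5²] = 438 in³.
Direct shear f_v = P/L_w = 54.5 / 24 = 2.271 kip/in (vertical).
Torsion M = P·e = 54.5 × 9.5 = 517.75 kip·in.
Critical point at (x, y) = (2.5, 6) from centroid. f_tx = M·y/J = 7.092 kip/in; f_ty = M·x/J = 2.955 kip/in.
Resultant f_max = √[f_tx² + (f_v + f_ty)²] = √[7.092² + (2.271 + 2.955)²] = 8.81 kip/in.
Capacity per unit length: φr_n = 0.75 × 0.6 × 90 × (0.707 × 0.625) = 17.9 kip/in.
8.81 ≤ 17.9 → adequate.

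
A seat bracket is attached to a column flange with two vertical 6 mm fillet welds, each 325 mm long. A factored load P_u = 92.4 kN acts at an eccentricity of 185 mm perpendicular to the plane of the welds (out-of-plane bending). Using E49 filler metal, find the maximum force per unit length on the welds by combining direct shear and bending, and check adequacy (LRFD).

f_max ≈ 506 N/mm; adequate

E49XX → F_EXX = 490 MPa.
L_w = 2 × 325 = 650 mm; section modulus (unit throat) S = 2 × L²/6 = 35210 mm².
Direct shear f_v = P/L_w = 92.4×10³/650 = 142.2 N/mm.
Moment M = P × e = 92.4×10³ × 185 = 17094000 N·mm; bending f_b = M/S = 485.5 N/mm.
f_max = √(f_v² + f_b²) = √(142.2² + 485.5²) = 505.9 N/mm.
φr_n = 0.75 × 0.6 × 490 × (0.707 × 6) = 935.4 N/mm → adequate.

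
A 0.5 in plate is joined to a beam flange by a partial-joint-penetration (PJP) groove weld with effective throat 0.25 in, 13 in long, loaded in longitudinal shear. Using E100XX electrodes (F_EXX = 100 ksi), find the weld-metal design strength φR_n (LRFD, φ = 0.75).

φR_n ≈ 146 kip

Effective throat (given) t_e = 0.25 in.
A_we = 0.25 × 13 = 3.25 in².
F_nw = 0.6 F_EXX = 60 ksi.
φR_n = 0.75 × 60 × 3.25 = 146.2 kip.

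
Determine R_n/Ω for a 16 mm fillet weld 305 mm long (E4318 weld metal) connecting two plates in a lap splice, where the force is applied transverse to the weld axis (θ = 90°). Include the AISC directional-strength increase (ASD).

R_n/Ω ≈ 668 kN

E43XX → F_EXX = 430 MPa.
t_e = 0.707 × 16 = 11.31 mm; A_we = 11.31 × 305 = 3450 mm².
Directional factor: 1.0 + 0.5 sin^1.5(90°) = 1.5.
F_nw = 0.6 × 430 × 1.5 = 387 MPa.
R_n/Ω = (387 × 3450) / 2.0 × 10⁻³ = 667.6 kN.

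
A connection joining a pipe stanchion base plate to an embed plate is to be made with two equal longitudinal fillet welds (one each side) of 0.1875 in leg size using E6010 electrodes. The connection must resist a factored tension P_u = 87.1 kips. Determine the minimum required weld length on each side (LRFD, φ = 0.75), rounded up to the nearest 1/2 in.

E60XX → F_EXX = 60 ksi.
Throat t_e = 0.707 × 0.1875 = 0.1326 in.
φr_n = 0.75 × 0.6 × 60 × 0.1326 = 3.579 kips/in.
L_req = P_u / φr_n = 87.1 / 3.579 = 24.34 in total.
Per side: 24.34 / 2 = 12.17 in.
Round up → use L = 12.5 in on each side.

L = 12.5 in on each side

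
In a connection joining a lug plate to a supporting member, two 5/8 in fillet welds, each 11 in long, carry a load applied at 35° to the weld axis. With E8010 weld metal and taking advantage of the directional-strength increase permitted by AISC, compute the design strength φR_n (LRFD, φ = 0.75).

φR_n ≈ 426 kips

E80XX → F_EXX = 80 ksi.
t_e = 0.707 × 0.625 = 0.4419 in; A_we = 0.4419 × 22 = 9.721 in².
Directional factor: 1.0 + 0.5 sin^1.5(35°) = 1.217.
F_nw = 0.6 × 80 × 1.217 = 58.43 ksi.
φR_n = 0.75 × 58.43 × 9.721 = 426 kips.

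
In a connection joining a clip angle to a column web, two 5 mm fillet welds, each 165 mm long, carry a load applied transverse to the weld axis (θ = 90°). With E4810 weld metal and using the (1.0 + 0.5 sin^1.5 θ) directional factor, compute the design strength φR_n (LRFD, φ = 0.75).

E48XX → F_EXX = 480 MPa.
t_e = 0.707 × 5 = 3.535 mm; A_we = 3.535 × 330 = 1167 mm².
Directional factor: 1.0 + 0.5 sin^1.5(90°) = 1.5.
F_nw = 0.6 × 480 × 1.5 = 432 MPa.
φR_n = 0.75 × 432 × 1167 × 10⁻³ = 378 kN.

φR_n ≈ 378 kN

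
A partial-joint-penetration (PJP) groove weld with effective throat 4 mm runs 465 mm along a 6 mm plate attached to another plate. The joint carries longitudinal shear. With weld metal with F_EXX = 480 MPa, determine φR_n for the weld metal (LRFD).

φR_n ≈ 402 kN

Effective throat (given) t_e = 4 mm.
A_we = 4 × 465 = 1860 mm².
F_nw = 0.6 F_EXX = 288 MPa.
φR_n = 0.75 × 288 × 1860 × 10⁻³ = 401.8 kN.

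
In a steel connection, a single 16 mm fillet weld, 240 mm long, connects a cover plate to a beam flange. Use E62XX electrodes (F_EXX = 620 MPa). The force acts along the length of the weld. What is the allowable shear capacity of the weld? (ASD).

R_n/Ω ≈ 505 kN

Effective throat t_e = 0.707 × 16 = 11.31 mm.
Total length L = 240 mm; A_we = 11.31 × 240 = 2715 mm².
F_nw = 0.6 F_EXX = 0.6 × 620 = 372 MPa.
R_n = 372 × 2715 × 10⁻³ = 1010 kN; R_n/Ω = 1010/2.0 = 505 kN.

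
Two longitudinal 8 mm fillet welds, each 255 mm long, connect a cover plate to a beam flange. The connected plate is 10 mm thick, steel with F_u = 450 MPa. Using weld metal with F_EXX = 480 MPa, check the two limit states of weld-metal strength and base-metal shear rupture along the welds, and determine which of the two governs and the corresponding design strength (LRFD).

t_e = 0.707 × 8 = 5.656 mm; L = 510 mm.
Weld metal: φR_n = 0.75 × 0.6 × 480 × 5.656 × 510 × 10⁻³ = 623.1 kN.
Base metal (shear rupture): φR_n = 0.75 × 0.6 × 450 × 10 × 510 × 10⁻³ = 1033 kN.
Governing: weld metal.

φR_n ≈ 623 kN (weld metal governs)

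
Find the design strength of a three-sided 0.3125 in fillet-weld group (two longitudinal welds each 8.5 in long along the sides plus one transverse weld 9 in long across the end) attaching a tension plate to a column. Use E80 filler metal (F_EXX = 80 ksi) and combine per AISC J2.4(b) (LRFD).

φR_n ≈ 222 kips

t_e = 0.707 × 0.3125 = 0.2209 in.
R_nwl = 0.6 × 80 × 0.2209 × 17 = 180.3 kips (longitudinal, 2 welds).
R_nwt = 0.6 × 80 × 0.2209 × 9 = 95.44 kips (transverse, base value).
(i) R_nwl + R_nwt = 275.7 kips; (ii) 0.85 R_nwl + 1.5 R_nwt = 296.4 kips.
R_n = max = 296.4 kips [governs: (ii)]; φR_n = 222.3 kips.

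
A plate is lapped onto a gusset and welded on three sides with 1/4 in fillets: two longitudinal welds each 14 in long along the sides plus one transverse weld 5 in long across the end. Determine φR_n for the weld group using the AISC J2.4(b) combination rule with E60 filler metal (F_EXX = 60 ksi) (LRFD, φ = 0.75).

t_e = 0.707 × 0.25 = 0.1767 in.
R_nwl = 0.6 × 60 × 0.1767 × 28 = 178.2 kip (longitudinal, 2 welds).
R_nwt = 0.6 × 60 × 0.1767 × 5 = 31.81 kip (transverse, base value).
(i) R_nwl + R_nwt = 210 kip; (ii) 0.85 R_nwl + 1.5 R_nwt = 199.2 kip.
R_n = max = 210 kip [governs: (i)]; φR_n = 157.5 kip.

φR_n ≈ 157 kip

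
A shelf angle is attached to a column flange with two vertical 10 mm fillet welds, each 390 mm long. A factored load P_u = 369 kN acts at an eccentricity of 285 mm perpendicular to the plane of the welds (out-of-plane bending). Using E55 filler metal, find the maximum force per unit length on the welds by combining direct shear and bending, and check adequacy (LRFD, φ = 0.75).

f_max ≈ 2130 N/mm; NOT adequate

E55XX → F_EXX = 550 MPa.
L_w = 2 × 390 = 780 mm; section modulus (unit throat) S = 2 × L²/6 = 50700 mm².
Direct shear f_v = P/L_w = 369×10³/780 = 473.1 N/mm.
Moment M = P × e = 369×10³ × 285 = 105160000 N·mm; bending f_b = M/S = 2074 N/mm.
f_max = √(f_v² + f_b²) = √(473.1² + 2074²) = 2128 N/mm.
φr_n = 0.75 × 0.6 × 550 × (0.707 × 10) = 1750 N/mm → NOT adequate.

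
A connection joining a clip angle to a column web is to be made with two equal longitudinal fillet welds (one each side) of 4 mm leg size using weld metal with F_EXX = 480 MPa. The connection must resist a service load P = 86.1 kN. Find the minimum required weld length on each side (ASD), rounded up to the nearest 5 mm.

Throat t_e = 0.707 × 4 = 2.828 mm.
r_n/Ω = (0.6 × 480 × 2.828) / 2.0 = 407.2 N/mm = 0.4072 kN/mm.
L_req = P / (r_n/Ω) = 86.1 / 0.4072 = 211.4 mm total.
Per side: 211.4 / 2 = 105.7 mm.
Round up → use L = 110 mm on each side.

L = 110 mm on each side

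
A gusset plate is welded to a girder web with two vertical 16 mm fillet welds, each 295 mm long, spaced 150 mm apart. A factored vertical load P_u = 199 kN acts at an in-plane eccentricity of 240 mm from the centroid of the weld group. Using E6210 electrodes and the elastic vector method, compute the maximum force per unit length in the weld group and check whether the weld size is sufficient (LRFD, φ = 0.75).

E62XX → F_EXX = 620 MPa.
Total weld length L_w = 590 mm. Treat welds as unit-width lines.
Polar moment about centroid: J = 2[d³/12 + d(b/2)²] = 2[295³/12 + 295×75²] = 7597000 mm³.
Direct shear f_v = P/L_w = 199×10³ / 590 = 337.3 N/mm (vertical).
Torsion M = P·e = 199×10³ × 240 = 47760000 N·mm.
Critical point at (x, y) = (75, 147.5) from centroid. f_tx = M·y/J = 927.2 N/mm; f_ty = M·x/J = 471.5 N/mm.
Resultant f_max = √[f_tx² + (f_v + f_ty)²] = √[927.2² + (337.3 + 471.5)²] = 1230 N/mm.
Capacity per unit length: φr_n = 0.75 × 0.6 × 620 × (0.707 × 16) = 3156 N/mm.
1230 ≤ 3156 → adequate.

f_max ≈ 1230 N/mm; adequate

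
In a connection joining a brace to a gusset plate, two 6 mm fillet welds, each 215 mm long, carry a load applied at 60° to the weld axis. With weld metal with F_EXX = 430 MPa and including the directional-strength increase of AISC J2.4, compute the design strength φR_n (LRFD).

t_e = 0.707 × 6 = 4.242 mm; A_we = 4.242 × 430 = 1824 mm².
Directional factor: 1.0 + 0.5 sin^1.5(60°) = 1.403.
F_nw = 0.6 × 430 × 1.403 = 362 MPa.
φR_n = 0.75 × 362 × 1824 × 10⁻³ = 495.2 kN.

φR_n ≈ 495 kN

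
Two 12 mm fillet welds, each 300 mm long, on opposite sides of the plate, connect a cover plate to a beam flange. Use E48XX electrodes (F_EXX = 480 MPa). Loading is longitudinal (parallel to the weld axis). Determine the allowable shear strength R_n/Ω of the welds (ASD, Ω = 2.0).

Effective throat t_e = 0.707 × 12 = 8.484 mm.
Total length L = 600 mm; A_we = 8.484 × 600 = 5090 mm².
F_nw = 0.6 F_EXX = 0.6 × 480 = 288 MPa.
R_n = 288 × 5090 × 10⁻³ = 1466 kN; R_n/Ω = 1466/2.0 = 733 kN.

R_n/Ω ≈ 733 kN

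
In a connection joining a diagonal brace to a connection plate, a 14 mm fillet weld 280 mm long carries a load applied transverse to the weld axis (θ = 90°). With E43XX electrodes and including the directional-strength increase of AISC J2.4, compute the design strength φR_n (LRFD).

E43XX → F_EXX = 430 MPa.
t_e = 0.707 × 14 = 9.898 mm; A_we = 9.898 × 280 = 2771 mm².
Directional factor: 1.0 + 0.5 sin^1.5(90°) = 1.5.
F_nw = 0.6 × 430 × 1.5 = 387 MPa.
φR_n = 0.75 × 387 × 2771 × 10⁻³ = 804.4 kN.

φR_n ≈ 804 kN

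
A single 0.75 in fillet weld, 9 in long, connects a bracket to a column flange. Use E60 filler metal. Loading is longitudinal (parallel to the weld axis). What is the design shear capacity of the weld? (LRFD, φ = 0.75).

E60XX → F_EXX = 60 ksi.
Effective throat t_e = 0.707 × 0.75 = 0.5302 in.
Total length L = 9 in; A_we = 0.5302 × 9 = 4.772 in².
F_nw = 0.6 F_EXX = 0.6 × 60 = 36 ksi.
φR_n = 0.75 × 36 × 4.772 = 128.9 kip.

φR_n ≈ 129 kip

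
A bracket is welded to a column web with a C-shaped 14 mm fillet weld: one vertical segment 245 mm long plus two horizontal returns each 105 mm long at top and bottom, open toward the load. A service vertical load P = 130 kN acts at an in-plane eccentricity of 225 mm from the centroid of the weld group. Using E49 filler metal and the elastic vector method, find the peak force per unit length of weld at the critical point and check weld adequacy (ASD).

E49XX → F_EXX = 490 MPa.
Total weld length L_w = 455 mm. Treat welds as unit-width lines.
Centroid: x̄ = 2×105×52.5 / 455 = 24.23 mm from the vertical weld.
Polar moment about centroid: J = I_x + I_y = [245³/12 + 2×105×122.5²] + [245×24.23² + 2(105³/12 + 105×28.27²)] = 4881000 mm³.
Direct shear f_v = P/L_w = 130×10³ / 455 = 285.7 N/mm (vertical).
Torsion M = P·e = 130×10³ × 225 = 29250000 N·mm.
Critical point at (x, y) = (80.77, 122.5) from centroid. f_tx = M·y/J = 734 N/mm; f_ty = M·x/J = 484 N/mm.
Resultant f_max = √[f_tx² + (f_v + f_ty)²] = √[734² + (285.7 + 484)²] = 1064 N/mm.
Capacity per unit length: r_n/Ω = (1/2.0) × 0.6 × 490 × (0.707 × 14) = 1455 N/mm.
1064 ≤ 1455 → adequate.

f_max ≈ 1060 N/mm; adequate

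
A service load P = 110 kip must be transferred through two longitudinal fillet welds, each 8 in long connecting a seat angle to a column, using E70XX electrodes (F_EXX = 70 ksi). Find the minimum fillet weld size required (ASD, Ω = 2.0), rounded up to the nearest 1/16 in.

Total weld length L = 16 in.
Required throat t_e = P × Ω / (0.6 F_EXX × L) = 110 × 2.0 / (0.6 × 70 × 16) = 0.3274 in.
Required leg w = t_e / 0.707 = 0.4631 in → use 1/2 in.

w = 1/2 in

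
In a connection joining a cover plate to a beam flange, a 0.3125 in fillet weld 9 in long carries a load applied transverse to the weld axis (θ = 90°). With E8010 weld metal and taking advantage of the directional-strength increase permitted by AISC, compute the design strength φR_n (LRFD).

φR_n ≈ 107 kips

E80XX → F_EXX = 80 ksi.
t_e = 0.707 × 0.3125 = 0.2209 in; A_we = 0.2209 × 9 = 1.988 in².
Directional factor: 1.0 + 0.5 sin^1.5(90°) = 1.5.
F_nw = 0.6 × 80 × 1.5 = 72 ksi.
φR_n = 0.75 × 72 × 1.988 = 107.4 kips.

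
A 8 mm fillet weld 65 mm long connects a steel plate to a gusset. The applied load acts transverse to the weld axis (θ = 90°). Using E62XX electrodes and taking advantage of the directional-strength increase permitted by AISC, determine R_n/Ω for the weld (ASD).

R_n/Ω ≈ 103 kN

E62XX → F_EXX = 620 MPa.
t_e = 0.707 × 8 = 5.656 mm; A_we = 5.656 × 65 = 367.6 mm².
Directional factor: 1.0 + 0.5 sin^1.5(90°) = 1.5.
F_nw = 0.6 × 620 × 1.5 = 558 MPa.
R_n/Ω = (558 × 367.6) / 2.0 × 10⁻³ = 102.6 kN.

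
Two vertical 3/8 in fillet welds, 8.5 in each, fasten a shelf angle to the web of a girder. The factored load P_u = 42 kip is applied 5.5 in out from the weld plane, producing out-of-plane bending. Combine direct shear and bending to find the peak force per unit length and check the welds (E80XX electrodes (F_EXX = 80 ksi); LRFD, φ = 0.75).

f_max ≈ 9.9 kip/in; NOT adequate

L_w = 2 × 8.5 = 17 in; section modulus (unit throat) S = 2 × L²/6 = 24.08 in².
Direct shear f_v = P/L_w = 42/17 = 2.471 kip/in.
Moment M = P × e = 42 × 5.5 = 231 kip·in; bending f_b = M/S = 9.592 kip/in.
f_max = √(f_v² + f_b²) = √(2.471² + 9.592²) = 9.905 kip/in.
φr_n = 0.75 × 0.6 × 80 × (0.707 × 0.375) = 9.544 kip/in → NOT adequate.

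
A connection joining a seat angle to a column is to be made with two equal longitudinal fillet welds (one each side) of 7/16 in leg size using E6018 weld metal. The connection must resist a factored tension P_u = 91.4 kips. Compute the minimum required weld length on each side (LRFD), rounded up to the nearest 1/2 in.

L = 5.5 in on each side

E60XX → F_EXX = 60 ksi.
Throat t_e = 0.707 × 0.4375 = 0.3093 in.
φr_n = 0.75 × 0.6 × 60 × 0.3093 = 8.351 kips/in.
L_req = P_u / φr_n = 91.4 / 8.351 = 10.94 in total.
Per side: 10.94 / 2 = 5.472 in.
Round up → use L = 5.5 in on each side.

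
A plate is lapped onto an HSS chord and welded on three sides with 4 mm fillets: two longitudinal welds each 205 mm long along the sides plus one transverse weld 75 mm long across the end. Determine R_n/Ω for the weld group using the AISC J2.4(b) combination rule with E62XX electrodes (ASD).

R_n/Ω ≈ 255 kN

E62XX → F_EXX = 620 MPa.
t_e = 0.707 × 4 = 2.828 mm.
R_nwl = 0.6 × 620 × 2.828 × 410 × 10⁻³ = 431.3 kN (longitudinal, 2 welds).
R_nwt = 0.6 × 620 × 2.828 × 75 × 10⁻³ = 78.9 kN (transverse, base value).
(i) R_nwl + R_nwt = 510.2 kN; (ii) 0.85 R_nwl + 1.5 R_nwt = 485 kN.
R_n = max = 510.2 kN [governs: (i)]; R_n/Ω = 255.1 kN.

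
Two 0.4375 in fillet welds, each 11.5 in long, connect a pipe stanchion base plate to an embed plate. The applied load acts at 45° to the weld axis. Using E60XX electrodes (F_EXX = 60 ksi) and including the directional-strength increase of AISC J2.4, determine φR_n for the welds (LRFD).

t_e = 0.707 × 0.4375 = 0.3093 in; A_we = 0.3093 × 23 = 7.114 in².
Directional factor: 1.0 + 0.5 sin^1.5(45°) = 1.297.
F_nw = 0.6 × 60 × 1.297 = 46.7 ksi.
φR_n = 0.75 × 46.7 × 7.114 = 249.2 kips.

φR_n ≈ 249 kips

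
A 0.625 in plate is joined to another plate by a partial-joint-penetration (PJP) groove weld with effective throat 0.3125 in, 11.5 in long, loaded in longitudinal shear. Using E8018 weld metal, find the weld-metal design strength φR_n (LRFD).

E80XX → F_EXX = 80 ksi.
Effective throat (given) t_e = 0.3125 in.
A_we = 0.3125 × 11.5 = 3.594 in².
F_nw = 0.6 F_EXX = 48 ksi.
φR_n = 0.75 × 48 × 3.594 = 129.4 kips.

φR_n ≈ 129 kips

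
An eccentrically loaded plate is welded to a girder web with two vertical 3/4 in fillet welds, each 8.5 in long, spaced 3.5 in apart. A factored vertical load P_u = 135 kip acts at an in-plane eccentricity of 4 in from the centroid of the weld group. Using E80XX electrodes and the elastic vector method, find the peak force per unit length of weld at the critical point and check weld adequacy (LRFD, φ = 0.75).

f_max ≈ 20.5 kip/in; NOT adequate

E80XX → F_EXX = 80 ksi.
Total weld length L_w = 17 in. Treat welds as unit-width lines.
Polar moment about centroid: J = 2[d³/12 + d(b/2)²] = 2[8.5³/12 + 8.5×1.75²] = 154.4 in³.
Direct shear f_v = P/L_w = 135 / 17 = 7.941 kip/in (vertical).
Torsion M = P·e = 135 × 4 = 540 kip·in.
Critical point at (x, y) = (1.75, 4.25) from centroid. f_tx = M·y/J = 14.86 kip/in; f_ty = M·x/J = 6.12 kip/in.
Resultant f_max = √[f_tx² + (f_v + f_ty)²] = √[14.86² + (7.941 + 6.12)²] = 20.46 kip/in.
Capacity per unit length: φr_n = 0.75 × 0.6 × 80 × (0.707 × 0.75) = 19.09 kip/in.
20.46 > 19.09 → NOT adequate.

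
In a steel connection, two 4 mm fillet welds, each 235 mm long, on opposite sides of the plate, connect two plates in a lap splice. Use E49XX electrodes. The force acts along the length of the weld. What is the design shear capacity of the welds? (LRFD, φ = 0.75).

φR_n ≈ 293 kN

E49XX → F_EXX = 490 MPa.
Effective throat t_e = 0.707 × 4 = 2.828 mm.
Total length L = 470 mm; A_we = 2.828 × 470 = 1329 mm².
F_nw = 0.6 F_EXX = 0.6 × 490 = 294 MPa.
φR_n = 0.75 × 294 × 1329 × 10⁻³ = 293.1 kN.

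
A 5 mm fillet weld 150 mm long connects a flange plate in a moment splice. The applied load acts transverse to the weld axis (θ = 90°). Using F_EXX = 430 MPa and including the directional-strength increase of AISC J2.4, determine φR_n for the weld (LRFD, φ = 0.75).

φR_n ≈ 154 kN

t_e = 0.707 × 5 = 3.535 mm; A_we = 3.535 × 150 = 530.2 mm².
Directional factor: 1.0 + 0.5 sin^1.5(90°) = 1.5.
F_nw = 0.6 × 430 × 1.5 = 387 MPa.
φR_n = 0.75 × 387 × 530.2 × 10⁻³ = 153.9 kN.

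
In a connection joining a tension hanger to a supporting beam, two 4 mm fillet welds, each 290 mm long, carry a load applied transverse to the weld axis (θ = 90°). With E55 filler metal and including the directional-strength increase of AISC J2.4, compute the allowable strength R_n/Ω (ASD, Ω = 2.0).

R_n/Ω ≈ 406 kN

E55XX → F_EXX = 550 MPa.
t_e = 0.707 × 4 = 2.828 mm; A_we = 2.828 × 580 = 1640 mm².
Directional factor: 1.0 + 0.5 sin^1.5(90°) = 1.5.
F_nw = 0.6 × 550 × 1.5 = 495 MPa.
R_n/Ω = (495 × 1640) / 2.0 × 10⁻³ = 406 kN.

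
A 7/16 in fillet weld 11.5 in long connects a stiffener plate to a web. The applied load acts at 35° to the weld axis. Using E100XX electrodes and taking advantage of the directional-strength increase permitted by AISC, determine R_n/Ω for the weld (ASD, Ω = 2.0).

E100XX → F_EXX = 100 ksi.
t_e = 0.707 × 0.4375 = 0.3093 in; A_we = 0.3093 × 11.5 = 3.557 in².
Directional factor: 1.0 + 0.5 sin^1.5(35°) = 1.217.
F_nw = 0.6 × 100 × 1.217 = 73.03 ksi.
R_n/Ω = (73.03 × 3.557) / 2.0 = 129.9 kip.

R_n/Ω ≈ 130 kip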